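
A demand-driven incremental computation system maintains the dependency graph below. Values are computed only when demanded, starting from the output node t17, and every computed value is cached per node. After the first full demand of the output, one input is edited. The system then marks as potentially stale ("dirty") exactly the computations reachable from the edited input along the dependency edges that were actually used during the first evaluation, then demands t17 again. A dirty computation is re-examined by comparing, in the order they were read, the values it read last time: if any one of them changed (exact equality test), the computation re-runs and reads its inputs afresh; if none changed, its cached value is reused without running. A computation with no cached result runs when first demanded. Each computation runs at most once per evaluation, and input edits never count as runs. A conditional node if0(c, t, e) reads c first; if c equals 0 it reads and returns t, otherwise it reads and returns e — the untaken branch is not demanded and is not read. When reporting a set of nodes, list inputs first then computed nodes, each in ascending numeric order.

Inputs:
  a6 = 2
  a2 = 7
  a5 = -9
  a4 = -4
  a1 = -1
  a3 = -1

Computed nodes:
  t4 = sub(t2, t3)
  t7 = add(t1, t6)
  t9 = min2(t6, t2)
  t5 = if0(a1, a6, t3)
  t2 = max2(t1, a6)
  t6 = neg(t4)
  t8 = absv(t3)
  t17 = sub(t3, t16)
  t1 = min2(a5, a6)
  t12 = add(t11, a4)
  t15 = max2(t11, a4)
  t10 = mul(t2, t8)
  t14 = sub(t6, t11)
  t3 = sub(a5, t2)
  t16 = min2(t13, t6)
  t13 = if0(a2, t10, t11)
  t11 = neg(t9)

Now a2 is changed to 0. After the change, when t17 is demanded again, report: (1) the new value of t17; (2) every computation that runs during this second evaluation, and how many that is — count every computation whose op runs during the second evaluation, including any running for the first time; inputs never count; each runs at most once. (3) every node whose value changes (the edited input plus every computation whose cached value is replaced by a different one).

New value of t17: 2.
Computations that run: t8, t10, t13, t16 — 4 in total.
Values that change: a2, t13.
Key observation: a condition flipped, so demand reaches new nodes — t8, t10 run for the first time.

First evaluation (everything demanded from the output):
  t1 = min2(-9, 2) = -9
  t2 = max2(-9, 2) = 2
  t3 = sub(-9, 2) = -11
  t4 = sub(2, -11) = 13
  t6 = neg(13) = -13
  t9 = min2(-13, 2) = -13
  t11 = neg(-13) = 13
  t13 = if0(a2=7 -> else branch t11) = 13
  t16 = min2(13, -13) = -13
  t17 = sub(-11, -13) = 2

Propagation after the edit:
  t8: demanded for the first time — runs, produces 11.
  t10: demanded for the first time — runs, produces 22.
  t13: runs — a2 7->0; result 22.
  t16: runs — t13 13->22; result -13 (same value as before).
  t17: checked — values it read are unchanged (t3 unchanged, t16 unchanged); reused cached 2 without running.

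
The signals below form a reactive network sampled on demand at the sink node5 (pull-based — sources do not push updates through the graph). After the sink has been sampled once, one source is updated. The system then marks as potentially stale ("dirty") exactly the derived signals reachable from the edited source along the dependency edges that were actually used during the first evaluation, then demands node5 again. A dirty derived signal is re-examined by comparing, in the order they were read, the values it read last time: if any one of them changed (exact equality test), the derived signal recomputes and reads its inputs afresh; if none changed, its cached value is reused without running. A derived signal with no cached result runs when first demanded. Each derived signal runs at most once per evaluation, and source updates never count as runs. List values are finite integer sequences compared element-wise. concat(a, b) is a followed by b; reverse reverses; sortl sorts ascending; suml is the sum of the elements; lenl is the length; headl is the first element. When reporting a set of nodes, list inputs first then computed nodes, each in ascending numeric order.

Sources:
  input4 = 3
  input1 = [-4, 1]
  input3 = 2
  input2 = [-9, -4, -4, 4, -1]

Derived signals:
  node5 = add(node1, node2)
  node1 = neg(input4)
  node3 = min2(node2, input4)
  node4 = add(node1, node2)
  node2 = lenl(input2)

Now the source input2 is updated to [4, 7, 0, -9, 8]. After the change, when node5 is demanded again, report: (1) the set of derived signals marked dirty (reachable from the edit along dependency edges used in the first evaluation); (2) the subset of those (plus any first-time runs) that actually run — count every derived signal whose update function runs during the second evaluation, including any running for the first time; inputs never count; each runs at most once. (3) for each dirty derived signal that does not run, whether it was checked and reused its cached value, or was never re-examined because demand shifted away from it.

Dirty set: node2, node5.
Run set: node2 (1 run).
Re-examined without running (cache reused): node5.
The important point: node2 recomputes to an identical value, and the output ends up unchanged.

Initial pass — values computed on the first demand:
  node1 = neg(3) = -3
  node2 = lenl([-9, -4, -4, 4, -1]) = 5
  node5 = add(-3, 5) = 2

Second demand — change propagation:
  node2: re-runs because input2 [-9, -4, -4, 4, -1]->[4, 7, 0, -9, 8]; new result 5 (unchanged).
  node5: re-examined; everything it read last time is the same (node1 unchanged, node2 unchanged) — cache 2 kept, no run.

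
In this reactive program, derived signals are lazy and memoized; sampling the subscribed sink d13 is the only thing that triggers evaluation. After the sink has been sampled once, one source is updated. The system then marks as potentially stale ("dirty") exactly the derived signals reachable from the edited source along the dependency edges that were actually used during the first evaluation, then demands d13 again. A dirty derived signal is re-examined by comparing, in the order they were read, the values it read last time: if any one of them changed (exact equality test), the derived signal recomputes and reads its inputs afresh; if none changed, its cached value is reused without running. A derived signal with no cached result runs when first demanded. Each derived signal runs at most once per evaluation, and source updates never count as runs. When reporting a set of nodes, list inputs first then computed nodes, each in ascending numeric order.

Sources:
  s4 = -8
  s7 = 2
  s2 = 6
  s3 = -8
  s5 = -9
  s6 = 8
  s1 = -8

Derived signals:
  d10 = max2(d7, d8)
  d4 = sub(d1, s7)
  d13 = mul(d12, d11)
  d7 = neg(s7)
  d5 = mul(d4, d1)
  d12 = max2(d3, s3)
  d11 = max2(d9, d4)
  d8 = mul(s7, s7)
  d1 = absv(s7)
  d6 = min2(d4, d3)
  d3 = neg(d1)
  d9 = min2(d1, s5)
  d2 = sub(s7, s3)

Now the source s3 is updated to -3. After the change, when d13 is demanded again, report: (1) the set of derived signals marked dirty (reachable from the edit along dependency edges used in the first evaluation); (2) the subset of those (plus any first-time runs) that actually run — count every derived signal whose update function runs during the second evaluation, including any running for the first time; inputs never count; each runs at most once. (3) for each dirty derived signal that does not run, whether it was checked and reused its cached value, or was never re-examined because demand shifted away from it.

The edit dirties: d12, d13.
1 derived signals run: d12.
Cache hits after checking: d13.
Note the absorption at d12: it re-runs yet its value is the same, leaving the output's value untouched.

First demand of the output computes:
  d1 = absv(2) = 2
  d3 = neg(2) = -2
  d4 = sub(2, 2) = 0
  d9 = min2(2, -9) = -9
  d11 = max2(-9, 0) = 0
  d12 = max2(-2, -8) = -2
  d13 = mul(-2, 0) = 0

After the edit, cleaning proceeds:
  d12: a read changed (s3 -8->-3) — executes, giving -2 — identical to its old value.
  d13: dirty, but its reads are unchanged (d12 unchanged, d11 unchanged); cached 0 stands.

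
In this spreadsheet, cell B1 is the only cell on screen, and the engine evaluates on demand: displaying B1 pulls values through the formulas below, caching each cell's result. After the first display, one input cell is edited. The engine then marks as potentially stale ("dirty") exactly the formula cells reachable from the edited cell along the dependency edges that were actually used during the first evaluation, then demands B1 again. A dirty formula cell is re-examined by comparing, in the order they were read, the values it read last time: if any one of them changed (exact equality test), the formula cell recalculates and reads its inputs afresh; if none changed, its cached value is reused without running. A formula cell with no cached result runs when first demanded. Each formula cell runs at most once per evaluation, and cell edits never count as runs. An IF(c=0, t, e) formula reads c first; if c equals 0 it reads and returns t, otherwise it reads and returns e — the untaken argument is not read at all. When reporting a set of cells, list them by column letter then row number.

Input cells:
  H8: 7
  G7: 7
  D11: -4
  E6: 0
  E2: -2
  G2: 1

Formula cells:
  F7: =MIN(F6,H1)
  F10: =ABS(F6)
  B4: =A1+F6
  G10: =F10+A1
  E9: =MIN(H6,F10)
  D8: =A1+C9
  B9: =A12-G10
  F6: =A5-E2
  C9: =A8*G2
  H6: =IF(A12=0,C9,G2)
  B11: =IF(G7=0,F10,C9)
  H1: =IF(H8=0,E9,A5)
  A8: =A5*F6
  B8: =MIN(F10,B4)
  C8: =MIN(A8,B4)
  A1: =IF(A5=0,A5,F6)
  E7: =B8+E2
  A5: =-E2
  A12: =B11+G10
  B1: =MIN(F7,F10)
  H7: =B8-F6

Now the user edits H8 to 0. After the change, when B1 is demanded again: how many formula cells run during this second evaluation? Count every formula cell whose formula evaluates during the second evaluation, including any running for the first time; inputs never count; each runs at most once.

Run set: A1, A8, A12, B1, B11, C9, E9, F7, G10, H1, H6 (11 run).
The important point: the flipped condition pulls in fresh nodes; A1, A8, A12, B11, C9, E9, G10, H6 run for the first time.

Initial pass — values computed on the first demand:
  A5 = -(-2) = 2
  F6 = 2 - -2 = 4
  F10 = ABS(4) = 4
  H1 = IF(H8=0: H8=7 -> else branch A5) = 2
  F7 = MIN(4, 2) = 2
  B1 = MIN(2, 4) = 2

Second demand — change propagation:
  A1: newly demanded (no cache) — executes and yields 4.
  A8: newly demanded (no cache) — executes and yields 8.
  C9: newly demanded (no cache) — executes and yields 8.
  B11: newly demanded (no cache) — executes and yields 8.
  G10: newly demanded (no cache) — executes and yields 8.
  A12: newly demanded (no cache) — executes and yields 16.
  H6: newly demanded (no cache) — executes and yields 1.
  E9: newly demanded (no cache) — executes and yields 1.
  H1: re-runs because H8 7->0; new result 1.
  F7: re-runs because H1 2->1; new result 1.
  B1: re-runs because F7 2->1; new result 1.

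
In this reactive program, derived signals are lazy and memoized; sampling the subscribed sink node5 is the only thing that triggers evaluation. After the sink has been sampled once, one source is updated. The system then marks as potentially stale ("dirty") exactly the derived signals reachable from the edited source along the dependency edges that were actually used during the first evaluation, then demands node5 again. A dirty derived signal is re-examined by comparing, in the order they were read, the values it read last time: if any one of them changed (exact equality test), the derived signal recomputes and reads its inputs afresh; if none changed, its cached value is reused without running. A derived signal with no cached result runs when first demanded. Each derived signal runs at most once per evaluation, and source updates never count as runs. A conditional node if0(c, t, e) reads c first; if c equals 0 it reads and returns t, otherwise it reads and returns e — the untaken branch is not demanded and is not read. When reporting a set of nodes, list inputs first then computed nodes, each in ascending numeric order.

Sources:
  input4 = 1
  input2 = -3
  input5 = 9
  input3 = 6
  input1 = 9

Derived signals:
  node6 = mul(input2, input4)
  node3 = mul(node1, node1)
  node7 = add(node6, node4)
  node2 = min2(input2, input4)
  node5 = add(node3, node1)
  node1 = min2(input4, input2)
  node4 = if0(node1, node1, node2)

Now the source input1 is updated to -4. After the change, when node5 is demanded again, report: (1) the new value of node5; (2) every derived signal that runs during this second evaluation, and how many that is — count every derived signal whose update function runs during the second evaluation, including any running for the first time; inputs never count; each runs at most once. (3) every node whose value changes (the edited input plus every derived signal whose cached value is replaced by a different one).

First demand of the output computes:
  node1 = min2(1, -3) = -3
  node3 = mul(-3, -3) = 9
  node5 = add(9, -3) = 6

After the edit, cleaning proceeds:
  no node depends on input1 at all; the second demand re-runs nothing.

Note the shortcut — nothing in the graph depends on input1 at all, so no recomputation happens.

Demanding node5 again yields 6.
0 derived signals run: none.
The nodes whose values change: input1.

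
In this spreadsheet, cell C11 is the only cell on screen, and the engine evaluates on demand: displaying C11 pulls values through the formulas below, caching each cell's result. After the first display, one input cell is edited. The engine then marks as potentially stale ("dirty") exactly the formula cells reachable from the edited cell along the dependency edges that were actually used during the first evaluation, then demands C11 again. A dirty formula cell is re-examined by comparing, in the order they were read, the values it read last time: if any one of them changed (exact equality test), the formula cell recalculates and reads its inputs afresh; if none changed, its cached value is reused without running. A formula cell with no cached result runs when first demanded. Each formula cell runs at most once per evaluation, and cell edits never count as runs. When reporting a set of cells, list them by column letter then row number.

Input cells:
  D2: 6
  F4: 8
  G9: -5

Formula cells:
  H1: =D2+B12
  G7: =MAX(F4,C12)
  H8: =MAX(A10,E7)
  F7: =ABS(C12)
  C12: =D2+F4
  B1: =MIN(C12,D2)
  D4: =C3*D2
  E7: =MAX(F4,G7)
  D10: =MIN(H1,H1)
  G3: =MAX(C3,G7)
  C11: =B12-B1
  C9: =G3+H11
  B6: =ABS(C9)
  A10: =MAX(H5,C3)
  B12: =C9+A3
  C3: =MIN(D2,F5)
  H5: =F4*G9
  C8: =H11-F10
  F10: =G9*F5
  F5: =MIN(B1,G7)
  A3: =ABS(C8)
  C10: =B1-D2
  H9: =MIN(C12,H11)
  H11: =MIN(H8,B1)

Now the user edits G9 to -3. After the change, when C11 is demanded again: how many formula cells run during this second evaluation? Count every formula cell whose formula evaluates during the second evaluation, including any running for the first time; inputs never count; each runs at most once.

Initial pass — values computed on the first demand:
  C12 = 6 + 8 = 14
  B1 = MIN(14, 6) = 6
  G7 = MAX(8, 14) = 14
  E7 = MAX(8, 14) = 14
  F5 = MIN(6, 14) = 6
  C3 = MIN(6, 6) = 6
  F10 = -5 * 6 = -30
  G3 = MAX(6, 14) = 14
  H5 = 8 * -5 = -40
  A10 = MAX(-40, 6) = 6
  H8 = MAX(6, 14) = 14
  H11 = MIN(14, 6) = 6
  C8 = 6 - -30 = 36
  A3 = ABS(36) = 36
  C9 = 14 + 6 = 20
  B12 = 20 + 36 = 56
  C11 = 56 - 6 = 50

Second demand — change propagation:
  F10: re-runs because G9 -5->-3; new result -18.
  H5: re-runs because G9 -5->-3; new result -24.
  A10: re-runs because H5 -40->-24; new result 6 (unchanged).
  H8: re-examined; everything it read last time is the same (A10 unchanged, E7 unchanged) — cache 14 kept, no run.
  H11: re-examined; everything it read last time is the same (H8 unchanged, B1 unchanged) — cache 6 kept, no run.
  C8: re-runs because F10 -30->-18; new result 24.
  A3: re-runs because C8 36->24; new result 24.
  C9: re-examined; everything it read last time is the same (G3 unchanged, H11 unchanged) — cache 20 kept, no run.
  B12: re-runs because A3 36->24; new result 44.
  C11: re-runs because B12 56->44; new result 38.

The important point: at H8 every value read last time is unchanged, so the dirty flag clears without a run.

Run set: A3, A10, B12, C8, C11, F10, H5 (7 run).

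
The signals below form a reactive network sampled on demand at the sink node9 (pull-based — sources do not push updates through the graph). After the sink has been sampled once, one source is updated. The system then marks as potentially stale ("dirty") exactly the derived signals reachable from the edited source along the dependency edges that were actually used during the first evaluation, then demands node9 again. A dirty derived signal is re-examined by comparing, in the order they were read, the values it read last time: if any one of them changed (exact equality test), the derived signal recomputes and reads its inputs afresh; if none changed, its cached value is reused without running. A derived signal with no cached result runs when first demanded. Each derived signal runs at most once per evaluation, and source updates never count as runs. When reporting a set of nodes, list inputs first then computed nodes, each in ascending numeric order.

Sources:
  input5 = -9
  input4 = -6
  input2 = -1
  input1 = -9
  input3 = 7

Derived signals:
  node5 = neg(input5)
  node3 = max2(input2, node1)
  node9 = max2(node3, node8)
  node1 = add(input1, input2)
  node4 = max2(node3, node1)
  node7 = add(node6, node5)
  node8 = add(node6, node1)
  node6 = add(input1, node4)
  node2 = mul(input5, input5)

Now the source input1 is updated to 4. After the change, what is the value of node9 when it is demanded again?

node9 now evaluates to 10.

Initial pass — values computed on the first demand:
  node1 = add(-9, -1) = -10
  node3 = max2(-1, -10) = -1
  node4 = max2(-1, -10) = -1
  node6 = add(-9, -1) = -10
  node8 = add(-10, -10) = -20
  node9 = max2(-1, -20) = -1

Second demand — change propagation:
  node1: re-runs because input1 -9->4; new result 3.
  node3: re-runs because node1 -10->3; new result 3.
  node4: re-runs because node3 -1->3; node1 -10->3; new result 3.
  node6: re-runs because input1 -9->4; node4 -1->3; new result 7.
  node8: re-runs because node6 -10->7; node1 -10->3; new result 10.
  node9: re-runs because node3 -1->3; node8 -20->10; new result 10.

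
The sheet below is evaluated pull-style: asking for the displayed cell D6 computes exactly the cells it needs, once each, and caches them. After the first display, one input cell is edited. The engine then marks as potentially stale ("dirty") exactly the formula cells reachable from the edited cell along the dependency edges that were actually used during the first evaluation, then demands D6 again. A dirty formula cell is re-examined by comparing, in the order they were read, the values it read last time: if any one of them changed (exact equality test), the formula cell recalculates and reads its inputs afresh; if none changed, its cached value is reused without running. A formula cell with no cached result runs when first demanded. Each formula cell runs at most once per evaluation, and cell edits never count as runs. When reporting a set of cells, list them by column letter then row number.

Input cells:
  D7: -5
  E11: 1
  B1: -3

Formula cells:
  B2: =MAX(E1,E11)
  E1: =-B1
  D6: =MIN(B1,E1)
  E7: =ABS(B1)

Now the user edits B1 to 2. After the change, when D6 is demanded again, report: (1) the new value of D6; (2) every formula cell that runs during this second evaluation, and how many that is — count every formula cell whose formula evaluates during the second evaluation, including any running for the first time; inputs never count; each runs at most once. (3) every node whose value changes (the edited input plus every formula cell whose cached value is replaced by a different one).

First demand of the output computes:
  E1 = -(-3) = 3
  D6 = MIN(-3, 3) = -3

After the edit, cleaning proceeds:
  E1: a read changed (B1 -3->2) — executes, giving -2.
  D6: a read changed (B1 -3->2; E1 3->-2) — executes, giving -2.

Demanding D6 again yields -2.
2 formula cells run: D6, E1.
The nodes whose values change: B1, D6, E1.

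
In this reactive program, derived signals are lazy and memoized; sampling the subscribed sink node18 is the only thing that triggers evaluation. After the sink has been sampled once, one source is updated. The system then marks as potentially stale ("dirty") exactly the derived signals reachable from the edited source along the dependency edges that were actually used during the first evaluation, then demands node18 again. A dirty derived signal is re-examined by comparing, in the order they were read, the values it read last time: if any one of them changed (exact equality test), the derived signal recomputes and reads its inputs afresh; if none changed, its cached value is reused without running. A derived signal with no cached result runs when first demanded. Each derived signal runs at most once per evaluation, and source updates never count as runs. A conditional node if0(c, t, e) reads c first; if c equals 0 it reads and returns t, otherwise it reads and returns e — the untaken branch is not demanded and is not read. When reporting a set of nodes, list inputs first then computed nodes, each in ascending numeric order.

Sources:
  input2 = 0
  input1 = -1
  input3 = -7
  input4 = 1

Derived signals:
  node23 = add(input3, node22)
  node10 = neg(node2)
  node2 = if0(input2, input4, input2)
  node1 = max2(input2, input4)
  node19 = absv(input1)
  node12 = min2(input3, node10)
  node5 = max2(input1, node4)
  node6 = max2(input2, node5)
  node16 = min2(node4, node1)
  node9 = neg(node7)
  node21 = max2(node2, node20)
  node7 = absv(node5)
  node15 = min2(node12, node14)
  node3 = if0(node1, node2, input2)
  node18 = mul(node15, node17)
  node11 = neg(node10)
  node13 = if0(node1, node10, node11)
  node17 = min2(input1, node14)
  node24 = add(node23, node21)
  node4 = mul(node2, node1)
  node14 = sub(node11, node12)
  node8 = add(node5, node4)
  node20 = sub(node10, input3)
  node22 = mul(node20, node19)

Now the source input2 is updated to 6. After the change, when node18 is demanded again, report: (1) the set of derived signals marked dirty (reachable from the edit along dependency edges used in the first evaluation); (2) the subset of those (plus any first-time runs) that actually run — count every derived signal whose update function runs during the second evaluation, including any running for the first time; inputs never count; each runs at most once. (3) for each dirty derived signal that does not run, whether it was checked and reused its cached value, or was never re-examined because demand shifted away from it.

The edit dirties: node2, node10, node11, node12, node14, node15, node17, node18.
7 derived signals run: node2, node10, node11, node12, node14, node15, node17.
Cache hits after checking: node18.
Note where the cutoff bites: node18 is checked, finds nothing changed, and keeps its cache.

First demand of the output computes:
  node2 = if0(input2=0 -> then branch input4) = 1
  node10 = neg(1) = -1
  node11 = neg(-1) = 1
  node12 = min2(-7, -1) = -7
  node14 = sub(1, -7) = 8
  node15 = min2(-7, 8) = -7
  node17 = min2(-1, 8) = -1
  node18 = mul(-7, -1) = 7

After the edit, cleaning proceeds:
  node2: a read changed (input2 0->6) — executes, giving 6.
  node10: a read changed (node2 1->6) — executes, giving -6.
  node11: a read changed (node10 -1->-6) — executes, giving 6.
  node12: a read changed (node10 -1->-6) — executes, giving -7 — identical to its old value.
  node14: a read changed (node11 1->6) — executes, giving 13.
  node15: a read changed (node14 8->13) — executes, giving -7 — identical to its old value.
  node17: a read changed (node14 8->13) — executes, giving -1 — identical to its old value.
  node18: dirty, but its reads are unchanged (node15 unchanged, node17 unchanged); cached 7 stands.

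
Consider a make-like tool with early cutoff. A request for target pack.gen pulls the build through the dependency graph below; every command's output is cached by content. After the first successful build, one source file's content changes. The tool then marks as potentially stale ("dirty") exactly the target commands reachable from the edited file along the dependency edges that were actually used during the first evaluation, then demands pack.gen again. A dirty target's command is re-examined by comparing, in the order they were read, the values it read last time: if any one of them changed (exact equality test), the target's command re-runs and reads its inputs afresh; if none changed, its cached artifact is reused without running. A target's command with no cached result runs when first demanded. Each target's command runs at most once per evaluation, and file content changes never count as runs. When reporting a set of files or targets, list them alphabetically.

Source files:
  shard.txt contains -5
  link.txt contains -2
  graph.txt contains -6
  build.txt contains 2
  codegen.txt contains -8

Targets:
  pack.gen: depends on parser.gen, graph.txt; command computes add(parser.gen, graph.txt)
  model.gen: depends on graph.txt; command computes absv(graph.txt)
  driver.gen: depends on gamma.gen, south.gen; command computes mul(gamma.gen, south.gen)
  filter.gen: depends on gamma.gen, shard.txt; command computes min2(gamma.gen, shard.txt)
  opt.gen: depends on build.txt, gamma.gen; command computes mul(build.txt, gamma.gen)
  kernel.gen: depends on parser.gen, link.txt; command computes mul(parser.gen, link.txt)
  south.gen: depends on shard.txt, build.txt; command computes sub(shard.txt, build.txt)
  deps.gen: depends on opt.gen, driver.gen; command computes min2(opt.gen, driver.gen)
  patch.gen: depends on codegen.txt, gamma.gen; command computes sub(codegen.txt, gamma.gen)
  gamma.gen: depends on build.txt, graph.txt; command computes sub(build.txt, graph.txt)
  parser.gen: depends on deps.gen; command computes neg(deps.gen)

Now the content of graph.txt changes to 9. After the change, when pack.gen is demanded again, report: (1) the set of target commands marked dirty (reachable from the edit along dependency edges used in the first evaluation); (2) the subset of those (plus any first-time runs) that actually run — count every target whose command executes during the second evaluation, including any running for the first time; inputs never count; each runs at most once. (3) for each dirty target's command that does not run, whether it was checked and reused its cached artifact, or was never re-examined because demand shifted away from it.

The edit dirties: deps.gen, driver.gen, gamma.gen, opt.gen, pack.gen, parser.gen.
6 target commands run: deps.gen, driver.gen, gamma.gen, opt.gen, pack.gen, parser.gen.
No dirty target's command escaped a run.

First demand of the output computes:
  gamma.gen = sub(2, -6) = 8
  opt.gen = mul(2, 8) = 16
  south.gen = sub(-5, 2) = -7
  driver.gen = mul(8, -7) = -56
  deps.gen = min2(16, -56) = -56
  parser.gen = neg(-56) = 56
  pack.gen = add(56, -6) = 50

After the edit, cleaning proceeds:
  gamma.gen: a read changed (graph.txt -6->9) — executes, giving -7.
  driver.gen: a read changed (gamma.gen 8->-7) — executes, giving 49.
  opt.gen: a read changed (gamma.gen 8->-7) — executes, giving -14.
  deps.gen: a read changed (opt.gen 16->-14; driver.gen -56->49) — executes, giving -14.
  parser.gen: a read changed (deps.gen -56->-14) — executes, giving 14.
  pack.gen: a read changed (parser.gen 56->14; graph.txt -6->9) — executes, giving 23.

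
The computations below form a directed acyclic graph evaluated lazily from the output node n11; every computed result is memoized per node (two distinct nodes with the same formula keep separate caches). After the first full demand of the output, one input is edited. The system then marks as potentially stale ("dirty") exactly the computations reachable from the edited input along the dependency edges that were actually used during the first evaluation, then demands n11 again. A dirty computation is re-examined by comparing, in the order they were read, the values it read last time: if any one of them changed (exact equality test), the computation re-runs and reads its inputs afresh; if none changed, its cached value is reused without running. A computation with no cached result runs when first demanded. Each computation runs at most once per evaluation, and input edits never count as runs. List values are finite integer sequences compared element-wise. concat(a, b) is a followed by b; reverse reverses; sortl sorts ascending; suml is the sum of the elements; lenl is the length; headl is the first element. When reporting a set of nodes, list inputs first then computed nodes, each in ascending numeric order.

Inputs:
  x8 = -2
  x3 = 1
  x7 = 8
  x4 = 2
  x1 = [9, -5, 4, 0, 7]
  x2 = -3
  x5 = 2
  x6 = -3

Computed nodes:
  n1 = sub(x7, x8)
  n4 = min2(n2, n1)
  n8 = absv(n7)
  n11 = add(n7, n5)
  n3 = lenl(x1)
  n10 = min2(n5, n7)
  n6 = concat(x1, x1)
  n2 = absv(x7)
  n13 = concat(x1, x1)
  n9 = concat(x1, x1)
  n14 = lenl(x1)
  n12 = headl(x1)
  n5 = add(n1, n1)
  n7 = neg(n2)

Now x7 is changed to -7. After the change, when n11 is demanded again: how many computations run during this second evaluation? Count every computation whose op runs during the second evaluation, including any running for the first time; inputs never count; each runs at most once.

5 computations run: n1, n2, n5, n7, n11.

First demand of the output computes:
  n1 = sub(8, -2) = 10
  n2 = absv(8) = 8
  n5 = add(10, 10) = 20
  n7 = neg(8) = -8
  n11 = add(-8, 20) = 12

After the edit, cleaning proceeds:
  n1: a read changed (x7 8->-7) — executes, giving -5.
  n2: a read changed (x7 8->-7) — executes, giving 7.
  n5: a read changed (n1 10->-5; n1 10->-5) — executes, giving -10.
  n7: a read changed (n2 8->7) — executes, giving -7.
  n11: a read changed (n7 -8->-7; n5 20->-10) — executes, giving -17.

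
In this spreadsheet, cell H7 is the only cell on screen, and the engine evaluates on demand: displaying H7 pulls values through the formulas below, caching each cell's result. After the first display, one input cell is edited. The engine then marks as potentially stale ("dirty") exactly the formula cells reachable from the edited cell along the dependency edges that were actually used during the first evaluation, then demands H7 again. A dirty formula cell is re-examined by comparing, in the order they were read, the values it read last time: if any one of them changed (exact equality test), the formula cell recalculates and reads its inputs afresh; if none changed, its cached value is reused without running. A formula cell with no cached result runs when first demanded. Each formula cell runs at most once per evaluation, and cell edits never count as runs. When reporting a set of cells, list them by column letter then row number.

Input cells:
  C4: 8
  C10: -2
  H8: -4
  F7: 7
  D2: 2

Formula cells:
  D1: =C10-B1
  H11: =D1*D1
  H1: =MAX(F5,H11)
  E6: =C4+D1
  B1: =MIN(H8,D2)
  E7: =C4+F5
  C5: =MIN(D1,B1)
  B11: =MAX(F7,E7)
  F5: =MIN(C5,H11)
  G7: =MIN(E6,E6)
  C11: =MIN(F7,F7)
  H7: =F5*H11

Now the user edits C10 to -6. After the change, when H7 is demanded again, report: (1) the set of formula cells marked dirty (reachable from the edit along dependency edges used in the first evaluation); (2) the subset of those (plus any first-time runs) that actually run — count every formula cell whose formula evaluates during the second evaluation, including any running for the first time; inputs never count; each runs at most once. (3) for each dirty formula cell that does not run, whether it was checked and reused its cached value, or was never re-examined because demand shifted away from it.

Initial pass — values computed on the first demand:
  B1 = MIN(-4, 2) = -4
  D1 = -2 - -4 = 2
  C5 = MIN(2, -4) = -4
  H11 = 2 * 2 = 4
  F5 = MIN(-4, 4) = -4
  H7 = -4 * 4 = -16

Second demand — change propagation:
  D1: re-runs because C10 -2->-6; new result -2.
  C5: re-runs because D1 2->-2; new result -4 (unchanged).
  H11: re-runs because D1 2->-2; D1 2->-2; new result 4 (unchanged).
  F5: re-examined; everything it read last time is the same (C5 unchanged, H11 unchanged) — cache -4 kept, no run.
  H7: re-examined; everything it read last time is the same (F5 unchanged, H11 unchanged) — cache -16 kept, no run.

The important point: at F5 every value read last time is unchanged, so the dirty flag clears without a run.

Dirty set: C5, D1, F5, H7, H11.
Run set: C5, D1, H11 (3 run).
Re-examined without running (cache reused): F5, H7.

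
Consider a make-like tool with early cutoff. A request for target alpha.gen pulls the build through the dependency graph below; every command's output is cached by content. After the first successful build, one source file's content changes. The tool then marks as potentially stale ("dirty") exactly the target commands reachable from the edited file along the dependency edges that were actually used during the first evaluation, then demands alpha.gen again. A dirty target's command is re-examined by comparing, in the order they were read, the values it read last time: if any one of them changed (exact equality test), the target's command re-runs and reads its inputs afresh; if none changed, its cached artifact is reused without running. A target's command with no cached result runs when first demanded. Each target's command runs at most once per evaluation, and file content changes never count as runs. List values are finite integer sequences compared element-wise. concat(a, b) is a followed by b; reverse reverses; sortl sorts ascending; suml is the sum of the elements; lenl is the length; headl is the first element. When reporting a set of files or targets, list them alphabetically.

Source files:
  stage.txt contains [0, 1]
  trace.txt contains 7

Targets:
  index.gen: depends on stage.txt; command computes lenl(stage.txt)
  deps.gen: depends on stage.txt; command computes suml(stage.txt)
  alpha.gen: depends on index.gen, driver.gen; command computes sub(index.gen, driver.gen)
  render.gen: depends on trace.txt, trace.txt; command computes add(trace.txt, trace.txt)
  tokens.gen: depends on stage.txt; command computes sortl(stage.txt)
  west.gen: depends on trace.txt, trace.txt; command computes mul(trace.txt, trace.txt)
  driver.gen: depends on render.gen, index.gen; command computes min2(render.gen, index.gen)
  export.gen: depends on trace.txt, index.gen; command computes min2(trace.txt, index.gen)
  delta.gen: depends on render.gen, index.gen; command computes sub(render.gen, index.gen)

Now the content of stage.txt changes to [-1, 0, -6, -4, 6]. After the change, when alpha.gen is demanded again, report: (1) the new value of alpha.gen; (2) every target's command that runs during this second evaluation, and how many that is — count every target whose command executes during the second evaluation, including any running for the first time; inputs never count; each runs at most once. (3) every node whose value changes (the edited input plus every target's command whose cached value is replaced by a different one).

First demand of the output computes:
  index.gen = lenl([0, 1]) = 2
  render.gen = add(7, 7) = 14
  driver.gen = min2(14, 2) = 2
  alpha.gen = sub(2, 2) = 0

After the edit, cleaning proceeds:
  index.gen: a read changed (stage.txt [0, 1]->[-1, 0, -6, -4, 6]) — executes, giving 5.
  driver.gen: a read changed (index.gen 2->5) — executes, giving 5.
  alpha.gen: a read changed (index.gen 2->5; driver.gen 2->5) — executes, giving 0 — identical to its old value.

Demanding alpha.gen again yields 0.
3 target commands run: alpha.gen, driver.gen, index.gen.
The nodes whose values change: driver.gen, index.gen, stage.txt.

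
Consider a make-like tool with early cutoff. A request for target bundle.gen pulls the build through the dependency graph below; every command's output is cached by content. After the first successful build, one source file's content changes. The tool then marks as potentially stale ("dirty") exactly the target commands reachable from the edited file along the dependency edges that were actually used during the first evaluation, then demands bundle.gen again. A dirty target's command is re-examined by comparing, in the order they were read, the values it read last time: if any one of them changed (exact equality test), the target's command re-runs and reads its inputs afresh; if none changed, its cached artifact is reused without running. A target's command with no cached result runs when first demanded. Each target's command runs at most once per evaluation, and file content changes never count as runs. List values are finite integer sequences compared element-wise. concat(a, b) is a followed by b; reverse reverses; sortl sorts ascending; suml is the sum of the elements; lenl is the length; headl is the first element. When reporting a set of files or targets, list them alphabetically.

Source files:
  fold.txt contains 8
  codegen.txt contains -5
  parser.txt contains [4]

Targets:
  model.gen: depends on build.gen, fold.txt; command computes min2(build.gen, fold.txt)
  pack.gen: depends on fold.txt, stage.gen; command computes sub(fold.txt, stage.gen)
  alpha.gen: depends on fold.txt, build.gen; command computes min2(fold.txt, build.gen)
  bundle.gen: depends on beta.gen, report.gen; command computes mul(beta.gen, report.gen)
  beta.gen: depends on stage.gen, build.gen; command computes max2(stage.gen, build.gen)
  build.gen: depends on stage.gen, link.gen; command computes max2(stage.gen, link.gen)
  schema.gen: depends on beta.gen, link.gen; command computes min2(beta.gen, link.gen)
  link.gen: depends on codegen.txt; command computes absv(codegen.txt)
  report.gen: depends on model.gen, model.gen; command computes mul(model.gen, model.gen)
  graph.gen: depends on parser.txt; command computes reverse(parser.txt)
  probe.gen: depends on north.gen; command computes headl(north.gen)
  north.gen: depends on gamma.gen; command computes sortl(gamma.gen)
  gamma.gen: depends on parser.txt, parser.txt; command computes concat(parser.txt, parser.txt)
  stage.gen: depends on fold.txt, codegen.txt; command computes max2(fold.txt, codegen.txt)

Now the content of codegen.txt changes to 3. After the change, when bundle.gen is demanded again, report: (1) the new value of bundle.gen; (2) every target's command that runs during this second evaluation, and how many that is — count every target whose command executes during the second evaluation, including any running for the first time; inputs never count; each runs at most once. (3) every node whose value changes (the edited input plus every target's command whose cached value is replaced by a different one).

First demand of the output computes:
  link.gen = absv(-5) = 5
  stage.gen = max2(8, -5) = 8
  build.gen = max2(8, 5) = 8
  beta.gen = max2(8, 8) = 8
  model.gen = min2(8, 8) = 8
  report.gen = mul(8, 8) = 64
  bundle.gen = mul(8, 64) = 512

After the edit, cleaning proceeds:
  link.gen: a read changed (codegen.txt -5->3) — executes, giving 3.
  stage.gen: a read changed (codegen.txt -5->3) — executes, giving 8 — identical to its old value.
  build.gen: a read changed (link.gen 5->3) — executes, giving 8 — identical to its old value.
  beta.gen: dirty, but its reads are unchanged (stage.gen unchanged, build.gen unchanged); cached 8 stands.
  model.gen: dirty, but its reads are unchanged (build.gen unchanged, fold.txt unchanged); cached 8 stands.
  report.gen: dirty, but its reads are unchanged (model.gen unchanged, model.gen unchanged); cached 64 stands.
  bundle.gen: dirty, but its reads are unchanged (beta.gen unchanged, report.gen unchanged); cached 512 stands.

Note where the cutoff bites: beta.gen is checked, finds nothing changed, and keeps its cache.

Demanding bundle.gen again yields 512.
3 target commands run: build.gen, link.gen, stage.gen.
The nodes whose values change: codegen.txt, link.gen.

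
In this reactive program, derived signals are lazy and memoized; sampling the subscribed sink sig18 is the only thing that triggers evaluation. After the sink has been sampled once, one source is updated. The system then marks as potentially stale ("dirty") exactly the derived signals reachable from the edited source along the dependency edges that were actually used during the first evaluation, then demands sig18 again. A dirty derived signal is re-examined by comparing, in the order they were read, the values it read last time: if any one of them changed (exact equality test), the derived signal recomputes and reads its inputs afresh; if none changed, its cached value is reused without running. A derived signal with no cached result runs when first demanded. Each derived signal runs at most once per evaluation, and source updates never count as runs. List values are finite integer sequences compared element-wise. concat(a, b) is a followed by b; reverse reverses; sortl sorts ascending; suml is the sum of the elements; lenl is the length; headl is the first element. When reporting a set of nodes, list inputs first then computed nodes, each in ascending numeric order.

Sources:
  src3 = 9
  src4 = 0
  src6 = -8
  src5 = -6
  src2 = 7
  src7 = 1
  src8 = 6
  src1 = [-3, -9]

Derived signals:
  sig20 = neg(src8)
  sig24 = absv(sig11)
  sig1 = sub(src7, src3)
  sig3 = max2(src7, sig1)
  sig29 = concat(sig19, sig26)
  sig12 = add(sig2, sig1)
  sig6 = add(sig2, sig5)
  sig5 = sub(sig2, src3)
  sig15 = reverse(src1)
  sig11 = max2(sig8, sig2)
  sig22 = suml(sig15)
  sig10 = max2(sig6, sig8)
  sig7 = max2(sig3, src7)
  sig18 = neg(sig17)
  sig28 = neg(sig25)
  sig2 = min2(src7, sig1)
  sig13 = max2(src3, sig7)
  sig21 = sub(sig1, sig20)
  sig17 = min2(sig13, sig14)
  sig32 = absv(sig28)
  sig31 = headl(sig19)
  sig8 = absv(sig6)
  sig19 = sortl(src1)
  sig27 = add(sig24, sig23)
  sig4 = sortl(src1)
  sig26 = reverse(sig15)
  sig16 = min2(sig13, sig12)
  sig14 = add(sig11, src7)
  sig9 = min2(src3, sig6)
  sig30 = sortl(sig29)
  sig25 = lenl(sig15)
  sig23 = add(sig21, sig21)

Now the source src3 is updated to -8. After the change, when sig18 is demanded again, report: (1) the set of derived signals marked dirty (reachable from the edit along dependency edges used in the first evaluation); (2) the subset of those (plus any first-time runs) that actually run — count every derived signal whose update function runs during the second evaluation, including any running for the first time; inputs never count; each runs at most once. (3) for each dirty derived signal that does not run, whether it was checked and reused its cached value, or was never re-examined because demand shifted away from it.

First demand of the output computes:
  sig1 = sub(1, 9) = -8
  sig2 = min2(1, -8) = -8
  sig3 = max2(1, -8) = 1
  sig5 = sub(-8, 9) = -17
  sig6 = add(-8, -17) = -25
  sig7 = max2(1, 1) = 1
  sig8 = absv(-25) = 25
  sig11 = max2(25, -8) = 25
  sig13 = max2(9, 1) = 9
  sig14 = add(25, 1) = 26
  sig17 = min2(9, 26) = 9
  sig18 = neg(9) = -9

After the edit, cleaning proceeds:
  sig1: a read changed (src3 9->-8) — executes, giving 9.
  sig2: a read changed (sig1 -8->9) — executes, giving 1.
  sig3: a read changed (sig1 -8->9) — executes, giving 9.
  sig5: a read changed (sig2 -8->1; src3 9->-8) — executes, giving 9.
  sig6: a read changed (sig2 -8->1; sig5 -17->9) — executes, giving 10.
  sig7: a read changed (sig3 1->9) — executes, giving 9.
  sig8: a read changed (sig6 -25->10) — executes, giving 10.
  sig11: a read changed (sig8 25->10; sig2 -8->1) — executes, giving 10.
  sig13: a read changed (src3 9->-8; sig7 1->9) — executes, giving 9 — identical to its old value.
  sig14: a read changed (sig11 25->10) — executes, giving 11.
  sig17: a read changed (sig14 26->11) — executes, giving 9 — identical to its old value.
  sig18: dirty, but its reads are unchanged (sig17 unchanged); cached -9 stands.

Note where the cutoff bites: sig18 is checked, finds nothing changed, and keeps its cache.

The edit dirties: sig1, sig2, sig3, sig5, sig6, sig7, sig8, sig11, sig13, sig14, sig17, sig18.
11 derived signals run: sig1, sig2, sig3, sig5, sig6, sig7, sig8, sig11, sig13, sig14, sig17.
Cache hits after checking: sig18.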